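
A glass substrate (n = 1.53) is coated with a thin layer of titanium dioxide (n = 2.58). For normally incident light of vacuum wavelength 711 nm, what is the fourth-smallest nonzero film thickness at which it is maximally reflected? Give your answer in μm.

0.482 μm

Top surface (1.0 → 2.58): reflection off a higher-index medium gives a half-wave phase shift.
Ray reflecting at the bottom interface goes from n = 2.58 toward n = 1.53: no phase shift.
The two reflections differ by half a wavelength.
For bright reflection here: 2 n t = (m + ½) λ.
The fourth-smallest nonzero thickness corresponds to m = 3: t = (m + ½) λ / (2 n) = 3.50 × 711 / (2 × 2.58) = 482 nm.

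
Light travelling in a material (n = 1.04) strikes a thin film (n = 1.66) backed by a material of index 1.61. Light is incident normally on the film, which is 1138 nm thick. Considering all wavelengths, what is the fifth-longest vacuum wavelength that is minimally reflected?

Ray reflecting at the top interface goes from n = 1.04 toward n = 1.66: a half-wave phase shift.
Bottom surface (1.66 → 1.61): reflection off a lower-index medium gives no phase shift.
The two reflections differ by half a wavelength.
So the condition for destructive reflection is 2 n t = m λ.
λ = 2 n t / m. The fifth-longest wavelength is m = 5: λ = 2 × 1.66 × 1138 / 5.00 = 756 nm.

756 nm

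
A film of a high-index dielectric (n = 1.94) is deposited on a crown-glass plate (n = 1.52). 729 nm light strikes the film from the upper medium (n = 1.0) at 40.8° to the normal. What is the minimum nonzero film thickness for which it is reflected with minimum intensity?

Ray reflecting at the top interface goes from n = 1.0 toward n = 1.94: a half-wave phase shift.
Ray reflecting at the bottom interface goes from n = 1.94 toward n = 1.52: no phase shift.
Net: one phase inversion between the two reflected rays.
So the condition for destructive reflection is 2 n t cos θ_r = m λ.
Snell's law: 1.0 sin 40.8° = 1.94 sin θ_r → sin θ_r = 0.337, cos θ_r = 0.942.
Minimum nonzero at m = 1: t = λ / (2 n cos θ_r) = 729 / (2 × 1.94 × 0.942) = 200 nm.

200 nm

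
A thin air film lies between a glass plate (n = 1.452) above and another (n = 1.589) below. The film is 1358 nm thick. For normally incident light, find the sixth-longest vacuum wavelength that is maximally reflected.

494 nm

Top surface (1.452 → 1.0): reflection off a lower-index medium gives no phase shift.
Bottom surface (1.0 → 1.589): reflection off a higher-index medium gives a half-wave phase shift.
Exactly one π shift → a net half-wave offset.
So the condition for constructive reflection is 2 n t = (m + ½) λ.
λ = 2 n t / (m + ½). The sixth-longest wavelength is m = 5: λ = 2 × 1.0 × 1358 / 5.50 = 494 nm.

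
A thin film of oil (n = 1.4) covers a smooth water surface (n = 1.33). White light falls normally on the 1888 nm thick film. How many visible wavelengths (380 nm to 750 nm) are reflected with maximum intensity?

At the upper boundary (n = 1.0 to n = 1.4) the reflected ray undergoes a half-wave phase shift.
At the lower boundary (n = 1.4 to n = 1.33) the reflected ray undergoes no phase shift.
Net: one phase inversion between the two reflected rays.
With one net inversion, constructive interference in reflection requires 2 n t = (m + ½) λ.
λ = 2 n t / (m + ½) = 5286 / (m + ½) nm.
m=6: 813 nm (IR); m=7: 705 nm (visible); m=8: 622 nm (visible); m=9: 556 nm (visible); m=10: 503 nm (visible); m=11: 460 nm (visible); m=12: 423 nm (visible); m=13: 392 nm (visible); m=14: 365 nm (UV).

7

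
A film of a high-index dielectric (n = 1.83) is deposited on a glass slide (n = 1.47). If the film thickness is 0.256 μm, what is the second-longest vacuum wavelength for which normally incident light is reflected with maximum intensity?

625 nm

Top surface (1.0 → 1.83): reflection off a higher-index medium gives a half-wave phase shift.
At the lower boundary (n = 1.83 to n = 1.47) the reflected ray undergoes no phase shift.
Exactly one π shift → a net half-wave offset.
So the condition for constructive reflection is 2 n t = (m + ½) λ.
λ = 2 n t / (m + ½). The second-longest wavelength is m = 1: λ = 2 × 1.83 × 256 / 1.50 = 625 nm.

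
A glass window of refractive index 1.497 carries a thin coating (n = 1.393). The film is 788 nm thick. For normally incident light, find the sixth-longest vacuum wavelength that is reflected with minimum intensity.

399 nm

Ray reflecting at the top interface goes from n = 1.0 toward n = 1.393: a half-wave phase shift.
Ray reflecting at the bottom interface goes from n = 1.393 toward n = 1.497: a half-wave phase shift.
Zero or two π shifts → no net half-wave offset.
With no net inversion, destructive interference in reflection requires 2 n t = (m + ½) λ.
λ = 2 n t / (m + ½). The sixth-longest wavelength is m = 5: λ = 2 × 1.393 × 788 / 5.50 = 399 nm.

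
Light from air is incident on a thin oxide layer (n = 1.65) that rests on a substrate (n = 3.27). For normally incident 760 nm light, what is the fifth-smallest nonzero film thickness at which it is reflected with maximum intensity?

Top surface (1.0 → 1.65): reflection off a higher-index medium gives a half-wave phase shift.
Ray reflecting at the bottom interface goes from n = 1.65 toward n = 3.27: a half-wave phase shift.
Net: no relative phase inversion (both shifts match).
For maximum reflection here: 2 n t = m λ.
The fifth-smallest nonzero thickness corresponds to m = 5: t = m λ / (2 n) = 5.00 × 760 / (2 × 1.65) = 1152 nm.

1152 nm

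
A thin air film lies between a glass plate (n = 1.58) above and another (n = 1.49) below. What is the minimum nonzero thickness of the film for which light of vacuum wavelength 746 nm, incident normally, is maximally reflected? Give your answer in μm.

0.187 μm

Top surface (1.58 → 1.0): reflection off a lower-index medium gives no phase shift.
Ray reflecting at the bottom interface goes from n = 1.0 toward n = 1.49: a half-wave phase shift.
Net: one phase inversion between the two reflected rays.
So the condition for constructive reflection is 2 n t = (m + ½) λ.
Minimum at m = 0: t = λ / (4 n) = 746 / (4 × 1.0) = 187 nm.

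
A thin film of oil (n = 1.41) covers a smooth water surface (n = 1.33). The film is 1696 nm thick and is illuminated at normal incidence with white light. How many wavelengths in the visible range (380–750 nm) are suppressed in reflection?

6

At the upper boundary (n = 1.0 to n = 1.41) the reflected ray undergoes a half-wave phase shift.
Ray reflecting at the bottom interface goes from n = 1.41 toward n = 1.33: no phase shift.
Net: one phase inversion between the two reflected rays.
With one net inversion, destructive interference in reflection requires 2 n t = m λ.
λ = 2 n t / m = 4783 / m nm.
m=6: 797 nm (IR); m=7: 683 nm (visible); m=8: 598 nm (visible); m=9: 531 nm (visible); m=10: 478 nm (visible); m=11: 435 nm (visible); m=12: 399 nm (visible); m=13: 368 nm (UV).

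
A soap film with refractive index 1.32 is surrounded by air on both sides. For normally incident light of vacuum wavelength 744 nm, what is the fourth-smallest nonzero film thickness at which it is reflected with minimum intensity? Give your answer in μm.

1.13 μm

At the upper boundary (n = 1.0 to n = 1.32) the reflected ray undergoes a half-wave phase shift.
Bottom surface (1.32 → 1.0): reflection off a lower-index medium gives no phase shift.
Exactly one π shift → a net half-wave offset.
For minimum reflection here: 2 n t = m λ.
The fourth-smallest nonzero thickness corresponds to m = 4: t = m λ / (2 n) = 4.00 × 744 / (2 × 1.32) = 1127 nm.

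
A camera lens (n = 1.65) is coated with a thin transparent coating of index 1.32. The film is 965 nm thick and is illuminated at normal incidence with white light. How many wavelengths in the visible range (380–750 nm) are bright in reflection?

3

At the upper boundary (n = 1.0 to n = 1.32) the reflected ray undergoes a half-wave phase shift.
Ray reflecting at the bottom interface goes from n = 1.32 toward n = 1.65: a half-wave phase shift.
Zero or two π shifts → no net half-wave offset.
So the condition for constructive reflection is 2 n t = m λ.
λ = 2 n t / m = 2548 / m nm.
m=3: 849 nm (IR); m=4: 637 nm (visible); m=5: 510 nm (visible); m=6: 425 nm (visible); m=7: 364 nm (UV).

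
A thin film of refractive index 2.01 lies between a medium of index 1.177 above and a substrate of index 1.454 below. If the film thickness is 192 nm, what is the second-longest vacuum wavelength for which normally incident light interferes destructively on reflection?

Top surface (1.177 → 2.01): reflection off a higher-index medium gives a half-wave phase shift.
Bottom surface (2.01 → 1.454): reflection off a lower-index medium gives no phase shift.
Exactly one π shift → a net half-wave offset.
So the condition for destructive reflection is 2 n t = m λ.
λ = 2 n t / m. The second-longest wavelength is m = 2: λ = 2 × 2.01 × 192 / 2.00 = 386 nm.

386 nm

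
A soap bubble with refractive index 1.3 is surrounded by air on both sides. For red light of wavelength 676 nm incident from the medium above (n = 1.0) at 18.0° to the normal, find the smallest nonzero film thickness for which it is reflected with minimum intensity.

268 nm

Top surface (1.0 → 1.3): reflection off a higher-index medium gives a half-wave phase shift.
Ray reflecting at the bottom interface goes from n = 1.3 toward n = 1.0: no phase shift.
Exactly one π shift → a net half-wave offset.
For dark reflection here: 2 n t cos θ_r = m λ.
Snell's law: 1.0 sin 18.0° = 1.3 sin θ_r → sin θ_r = 0.238, cos θ_r = 0.971.
Minimum nonzero at m = 1: t = λ / (2 n cos θ_r) = 676 / (2 × 1.3 × 0.971) = 268 nm.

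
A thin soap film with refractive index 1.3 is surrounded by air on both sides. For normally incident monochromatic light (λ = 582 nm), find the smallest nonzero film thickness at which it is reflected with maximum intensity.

Ray reflecting at the top interface goes from n = 1.0 toward n = 1.3: a half-wave phase shift.
At the lower boundary (n = 1.3 to n = 1.0) the reflected ray undergoes no phase shift.
Exactly one π shift → a net half-wave offset.
With one net inversion, constructive interference in reflection requires 2 n t = (m + ½) λ.
Minimum at m = 0: t = λ / (4 n) = 582 / (4 × 1.3) = 112 nm.

112 nm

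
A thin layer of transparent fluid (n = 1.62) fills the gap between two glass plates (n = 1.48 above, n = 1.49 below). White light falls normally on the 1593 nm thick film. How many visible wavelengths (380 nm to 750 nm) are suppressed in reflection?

7

At the upper boundary (n = 1.48 to n = 1.62) the reflected ray undergoes a half-wave phase shift.
Bottom surface (1.62 → 1.49): reflection off a lower-index medium gives no phase shift.
The two reflections differ by half a wavelength.
With one net inversion, destructive interference in reflection requires 2 n t = m λ.
λ = 2 n t / m = 5161 / m nm.
m=6: 860 nm (IR); m=7: 737 nm (visible); m=8: 645 nm (visible); m=9: 573 nm (visible); m=10: 516 nm (visible); m=11: 469 nm (visible); m=12: 430 nm (visible); m=13: 397 nm (visible); m=14: 369 nm (UV).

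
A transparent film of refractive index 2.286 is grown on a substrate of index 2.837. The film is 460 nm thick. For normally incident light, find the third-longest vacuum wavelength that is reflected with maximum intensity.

701 nm

Ray reflecting at the top interface goes from n = 1.0 toward n = 2.286: a half-wave phase shift.
At the lower boundary (n = 2.286 to n = 2.837) the reflected ray undergoes a half-wave phase shift.
Zero or two π shifts → no net half-wave offset.
With no net inversion, constructive interference in reflection requires 2 n t = m λ.
λ = 2 n t / m. The third-longest wavelength is m = 3: λ = 2 × 2.286 × 460 / 3.00 = 701 nm.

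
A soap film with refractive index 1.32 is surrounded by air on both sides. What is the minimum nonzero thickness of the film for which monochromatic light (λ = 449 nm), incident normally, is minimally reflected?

Ray reflecting at the top interface goes from n = 1.0 toward n = 1.32: a half-wave phase shift.
Ray reflecting at the bottom interface goes from n = 1.32 toward n = 1.0: no phase shift.
Net: one phase inversion between the two reflected rays.
With one net inversion, destructive interference in reflection requires 2 n t = m λ.
Minimum nonzero at m = 1: t = λ / (2 n) = 449 / (2 × 1.32) = 170 nm.

170 nm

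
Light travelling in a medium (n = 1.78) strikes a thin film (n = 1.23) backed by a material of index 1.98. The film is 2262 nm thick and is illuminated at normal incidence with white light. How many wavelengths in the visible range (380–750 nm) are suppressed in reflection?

7

At the upper boundary (n = 1.78 to n = 1.23) the reflected ray undergoes no phase shift.
At the lower boundary (n = 1.23 to n = 1.98) the reflected ray undergoes a half-wave phase shift.
Net: one phase inversion between the two reflected rays.
With one net inversion, destructive interference in reflection requires 2 n t = m λ.
λ = 2 n t / m = 5565 / m nm.
m=7: 795 nm (IR); m=8: 696 nm (visible); m=9: 618 nm (visible); m=10: 556 nm (visible); m=11: 506 nm (visible); m=12: 464 nm (visible); m=13: 428 nm (visible); m=14: 397 nm (visible); m=15: 371 nm (UV).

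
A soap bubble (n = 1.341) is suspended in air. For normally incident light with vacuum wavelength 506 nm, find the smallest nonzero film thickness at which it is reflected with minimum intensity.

Top surface (1.0 → 1.341): reflection off a higher-index medium gives a half-wave phase shift.
At the lower boundary (n = 1.341 to n = 1.0) the reflected ray undergoes no phase shift.
The two reflections differ by half a wavelength.
For dark reflection here: 2 n t = m λ.
Minimum nonzero at m = 1: t = λ / (2 n) = 506 / (2 × 1.341) = 189 nm.

189 nm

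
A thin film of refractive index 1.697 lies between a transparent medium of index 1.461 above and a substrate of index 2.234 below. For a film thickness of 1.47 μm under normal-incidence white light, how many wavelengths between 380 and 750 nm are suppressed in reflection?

6

Top surface (1.461 → 1.697): reflection off a higher-index medium gives a half-wave phase shift.
Bottom surface (1.697 → 2.234): reflection off a higher-index medium gives a half-wave phase shift.
Zero or two π shifts → no net half-wave offset.
With no net inversion, destructive interference in reflection requires 2 n t = (m + ½) λ.
λ = 2 n t / (m + ½) = 4989 / (m + ½) nm.
m=6: 768 nm (IR); m=7: 665 nm (visible); m=8: 587 nm (visible); m=9: 525 nm (visible); m=10: 475 nm (visible); m=11: 434 nm (visible); m=12: 399 nm (visible); m=13: 370 nm (UV).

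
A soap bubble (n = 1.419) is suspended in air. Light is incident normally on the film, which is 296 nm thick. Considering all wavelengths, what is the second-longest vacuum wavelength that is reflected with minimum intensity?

At the upper boundary (n = 1.0 to n = 1.419) the reflected ray undergoes a half-wave phase shift.
At the lower boundary (n = 1.419 to n = 1.0) the reflected ray undergoes no phase shift.
The two reflections differ by half a wavelength.
For minimum reflection here: 2 n t = m λ.
λ = 2 n t / m. The second-longest wavelength is m = 2: λ = 2 × 1.419 × 296 / 2.00 = 420 nm.

420 nm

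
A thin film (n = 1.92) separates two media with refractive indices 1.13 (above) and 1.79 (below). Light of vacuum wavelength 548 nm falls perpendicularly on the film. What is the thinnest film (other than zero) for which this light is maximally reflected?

At the upper boundary (n = 1.13 to n = 1.92) the reflected ray undergoes a half-wave phase shift.
At the lower boundary (n = 1.92 to n = 1.79) the reflected ray undergoes no phase shift.
Exactly one π shift → a net half-wave offset.
With one net inversion, constructive interference in reflection requires 2 n t = (m + ½) λ.
Minimum at m = 0: t = λ / (4 n) = 548 / (4 × 1.92) = 71.4 nm.

71.4 nm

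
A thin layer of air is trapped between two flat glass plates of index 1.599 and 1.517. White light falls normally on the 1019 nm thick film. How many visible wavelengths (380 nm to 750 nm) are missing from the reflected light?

Ray reflecting at the top interface goes from n = 1.599 toward n = 1.0: no phase shift.
Bottom surface (1.0 → 1.517): reflection off a higher-index medium gives a half-wave phase shift.
The two reflections differ by half a wavelength.
With one net inversion, destructive interference in reflection requires 2 n t = m λ.
λ = 2 n t / m = 2038 / m nm.
m=2: 1019 nm (IR); m=3: 679 nm (visible); m=4: 510 nm (visible); m=5: 408 nm (visible); m=6: 340 nm (UV).

3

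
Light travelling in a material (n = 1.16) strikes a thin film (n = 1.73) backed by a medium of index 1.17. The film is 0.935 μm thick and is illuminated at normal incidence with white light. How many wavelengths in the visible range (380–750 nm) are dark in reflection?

4

At the upper boundary (n = 1.16 to n = 1.73) the reflected ray undergoes a half-wave phase shift.
Ray reflecting at the bottom interface goes from n = 1.73 toward n = 1.17: no phase shift.
Exactly one π shift → a net half-wave offset.
For dark reflection here: 2 n t = m λ.
λ = 2 n t / m = 3235 / m nm.
m=4: 809 nm (IR); m=5: 647 nm (visible); m=6: 539 nm (visible); m=7: 462 nm (visible); m=8: 404 nm (visible); m=9: 359 nm (UV).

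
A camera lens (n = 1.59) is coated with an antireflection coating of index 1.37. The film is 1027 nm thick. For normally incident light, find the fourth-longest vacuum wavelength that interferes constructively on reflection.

Top surface (1.0 → 1.37): reflection off a higher-index medium gives a half-wave phase shift.
At the lower boundary (n = 1.37 to n = 1.59) the reflected ray undergoes a half-wave phase shift.
The two reflections carry the same phase change, so no net offset.
With no net inversion, constructive interference in reflection requires 2 n t = m λ.
λ = 2 n t / m. The fourth-longest wavelength is m = 4: λ = 2 × 1.37 × 1027 / 4.00 = 703 nm.

703 nm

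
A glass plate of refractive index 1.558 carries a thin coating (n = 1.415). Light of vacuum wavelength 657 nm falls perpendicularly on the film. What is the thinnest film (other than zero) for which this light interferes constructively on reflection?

232 nm

Ray reflecting at the top interface goes from n = 1.0 toward n = 1.415: a half-wave phase shift.
Ray reflecting at the bottom interface goes from n = 1.415 toward n = 1.558: a half-wave phase shift.
The two reflections carry the same phase change, so no net offset.
With no net inversion, constructive interference in reflection requires 2 n t = m λ.
Minimum nonzero at m = 1: t = λ / (2 n) = 657 / (2 × 1.415) = 232 nm.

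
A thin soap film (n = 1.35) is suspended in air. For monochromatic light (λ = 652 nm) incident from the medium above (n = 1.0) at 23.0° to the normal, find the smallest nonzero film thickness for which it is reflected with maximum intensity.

126 nm

Ray reflecting at the top interface goes from n = 1.0 toward n = 1.35: a half-wave phase shift.
Ray reflecting at the bottom interface goes from n = 1.35 toward n = 1.0: no phase shift.
Net: one phase inversion between the two reflected rays.
So the condition for constructive reflection is 2 n t cos θ_r = (m + ½) λ.
Snell's law: 1.0 sin 23.0° = 1.35 sin θ_r → sin θ_r = 0.289, cos θ_r = 0.957.
Minimum at m = 0: t = λ / (4 n cos θ_r) = 652 / (4 × 1.35 × 0.957) = 126 nm.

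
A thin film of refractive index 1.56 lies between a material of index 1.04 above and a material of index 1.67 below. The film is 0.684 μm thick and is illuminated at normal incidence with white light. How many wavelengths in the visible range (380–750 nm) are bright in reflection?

Ray reflecting at the top interface goes from n = 1.04 toward n = 1.56: a half-wave phase shift.
Ray reflecting at the bottom interface goes from n = 1.56 toward n = 1.67: a half-wave phase shift.
The two reflections carry the same phase change, so no net offset.
With no net inversion, constructive interference in reflection requires 2 n t = m λ.
λ = 2 n t / m = 2134 / m nm.
m=2: 1067 nm (IR); m=3: 711 nm (visible); m=4: 534 nm (visible); m=5: 427 nm (visible); m=6: 356 nm (UV).

3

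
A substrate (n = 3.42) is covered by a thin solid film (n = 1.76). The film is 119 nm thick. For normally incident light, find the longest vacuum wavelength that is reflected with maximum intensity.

Top surface (1.0 → 1.76): reflection off a higher-index medium gives a half-wave phase shift.
Ray reflecting at the bottom interface goes from n = 1.76 toward n = 3.42: a half-wave phase shift.
The two reflections carry the same phase change, so no net offset.
For strong reflection here: 2 n t = m λ.
λ = 2 n t / m. The longest wavelength is m = 1: λ = 2 × 1.76 × 119 / 1.00 = 419 nm.

419 nm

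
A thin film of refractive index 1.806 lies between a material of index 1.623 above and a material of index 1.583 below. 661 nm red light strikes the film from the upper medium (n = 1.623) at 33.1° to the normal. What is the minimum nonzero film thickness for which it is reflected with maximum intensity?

105 nm

Ray reflecting at the top interface goes from n = 1.623 toward n = 1.806: a half-wave phase shift.
Bottom surface (1.806 → 1.583): reflection off a lower-index medium gives no phase shift.
The two reflections differ by half a wavelength.
For maximum reflection here: 2 n t cos θ_r = (m + ½) λ.
Snell's law: 1.623 sin 33.1° = 1.806 sin θ_r → sin θ_r = 0.491, cos θ_r = 0.871.
Minimum at m = 0: t = λ / (4 n cos θ_r) = 661 / (4 × 1.806 × 0.871) = 105 nm.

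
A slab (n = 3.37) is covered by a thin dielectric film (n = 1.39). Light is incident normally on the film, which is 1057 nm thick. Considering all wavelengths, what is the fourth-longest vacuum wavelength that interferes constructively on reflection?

735 nm

Ray reflecting at the top interface goes from n = 1.0 toward n = 1.39: a half-wave phase shift.
At the lower boundary (n = 1.39 to n = 3.37) the reflected ray undergoes a half-wave phase shift.
Zero or two π shifts → no net half-wave offset.
For maximum reflection here: 2 n t = m λ.
λ = 2 n t / m. The fourth-longest wavelength is m = 4: λ = 2 × 1.39 × 1057 / 4.00 = 735 nm.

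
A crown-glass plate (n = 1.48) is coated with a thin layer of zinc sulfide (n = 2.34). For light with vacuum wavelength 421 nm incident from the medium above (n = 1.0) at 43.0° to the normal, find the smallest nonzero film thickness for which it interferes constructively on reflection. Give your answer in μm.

Top surface (1.0 → 2.34): reflection off a higher-index medium gives a half-wave phase shift.
Bottom surface (2.34 → 1.48): reflection off a lower-index medium gives no phase shift.
Exactly one π shift → a net half-wave offset.
So the condition for constructive reflection is 2 n t cos θ_r = (m + ½) λ.
Snell's law: 1.0 sin 43.0° = 2.34 sin θ_r → sin θ_r = 0.291, cos θ_r = 0.957.
Minimum at m = 0: t = λ / (4 n cos θ_r) = 421 / (4 × 2.34 × 0.957) = 47.0 nm.

0.0470 μm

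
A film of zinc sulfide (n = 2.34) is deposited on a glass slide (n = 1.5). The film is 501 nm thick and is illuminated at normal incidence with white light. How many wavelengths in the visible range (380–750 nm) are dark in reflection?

3

Ray reflecting at the top interface goes from n = 1.0 toward n = 2.34: a half-wave phase shift.
Ray reflecting at the bottom interface goes from n = 2.34 toward n = 1.5: no phase shift.
Exactly one π shift → a net half-wave offset.
So the condition for destructive reflection is 2 n t = m λ.
λ = 2 n t / m = 2345 / m nm.
m=3: 782 nm (IR); m=4: 586 nm (visible); m=5: 469 nm (visible); m=6: 391 nm (visible); m=7: 335 nm (UV).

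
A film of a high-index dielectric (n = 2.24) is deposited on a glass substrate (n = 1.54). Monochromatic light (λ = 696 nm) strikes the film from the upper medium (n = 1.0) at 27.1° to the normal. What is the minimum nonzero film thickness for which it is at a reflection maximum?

79.3 nm

Ray reflecting at the top interface goes from n = 1.0 toward n = 2.24: a half-wave phase shift.
Bottom surface (2.24 → 1.54): reflection off a lower-index medium gives no phase shift.
Exactly one π shift → a net half-wave offset.
So the condition for constructive reflection is 2 n t cos θ_r = (m + ½) λ.
Snell's law: 1.0 sin 27.1° = 2.24 sin θ_r → sin θ_r = 0.203, cos θ_r = 0.979.
Minimum at m = 0: t = λ / (4 n cos θ_r) = 696 / (4 × 2.24 × 0.979) = 79.3 nm.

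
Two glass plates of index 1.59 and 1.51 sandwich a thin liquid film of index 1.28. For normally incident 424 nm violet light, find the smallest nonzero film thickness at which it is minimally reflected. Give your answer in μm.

0.166 μm

At the upper boundary (n = 1.59 to n = 1.28) the reflected ray undergoes no phase shift.
At the lower boundary (n = 1.28 to n = 1.51) the reflected ray undergoes a half-wave phase shift.
The two reflections differ by half a wavelength.
So the condition for destructive reflection is 2 n t = m λ.
Minimum nonzero at m = 1: t = λ / (2 n) = 424 / (2 × 1.28) = 166 nm.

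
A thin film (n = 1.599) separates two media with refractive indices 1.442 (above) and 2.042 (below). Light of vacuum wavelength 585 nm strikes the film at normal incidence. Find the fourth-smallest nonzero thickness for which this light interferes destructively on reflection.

Ray reflecting at the top interface goes from n = 1.442 toward n = 1.599: a half-wave phase shift.
At the lower boundary (n = 1.599 to n = 2.042) the reflected ray undergoes a half-wave phase shift.
Net: no relative phase inversion (both shifts match).
With no net inversion, destructive interference in reflection requires 2 n t = (m + ½) λ.
The fourth-smallest nonzero thickness corresponds to m = 3: t = (m + ½) λ / (2 n) = 3.50 × 585 / (2 × 1.599) = 640 nm.

640 nm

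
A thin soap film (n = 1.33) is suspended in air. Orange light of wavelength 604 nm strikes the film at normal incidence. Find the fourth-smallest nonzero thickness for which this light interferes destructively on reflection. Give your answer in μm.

0.908 μm

Top surface (1.0 → 1.33): reflection off a higher-index medium gives a half-wave phase shift.
Ray reflecting at the bottom interface goes from n = 1.33 toward n = 1.0: no phase shift.
Exactly one π shift → a net half-wave offset.
With one net inversion, destructive interference in reflection requires 2 n t = m λ.
The fourth-smallest nonzero thickness corresponds to m = 4: t = m λ / (2 n) = 4.00 × 604 / (2 × 1.33) = 908 nm.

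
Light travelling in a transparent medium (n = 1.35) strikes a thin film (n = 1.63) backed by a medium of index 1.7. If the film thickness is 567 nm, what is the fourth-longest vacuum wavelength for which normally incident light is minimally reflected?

Ray reflecting at the top interface goes from n = 1.35 toward n = 1.63: a half-wave phase shift.
Ray reflecting at the bottom interface goes from n = 1.63 toward n = 1.7: a half-wave phase shift.
Net: no relative phase inversion (both shifts match).
So the condition for destructive reflection is 2 n t = (m + ½) λ.
λ = 2 n t / (m + ½). The fourth-longest wavelength is m = 3: λ = 2 × 1.63 × 567 / 3.50 = 528 nm.

528 nm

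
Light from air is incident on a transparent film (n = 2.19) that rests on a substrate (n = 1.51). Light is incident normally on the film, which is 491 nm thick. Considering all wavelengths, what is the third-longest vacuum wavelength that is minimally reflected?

At the upper boundary (n = 1.0 to n = 2.19) the reflected ray undergoes a half-wave phase shift.
Bottom surface (2.19 → 1.51): reflection off a lower-index medium gives no phase shift.
The two reflections differ by half a wavelength.
With one net inversion, destructive interference in reflection requires 2 n t = m λ.
λ = 2 n t / m. The third-longest wavelength is m = 3: λ = 2 × 2.19 × 491 / 3.00 = 717 nm.

717 nm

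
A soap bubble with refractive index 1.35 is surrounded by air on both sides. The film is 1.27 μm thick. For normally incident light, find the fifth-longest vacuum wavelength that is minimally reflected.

686 nm

At the upper boundary (n = 1.0 to n = 1.35) the reflected ray undergoes a half-wave phase shift.
Ray reflecting at the bottom interface goes from n = 1.35 toward n = 1.0: no phase shift.
Exactly one π shift → a net half-wave offset.
For weak reflection here: 2 n t = m λ.
λ = 2 n t / m. The fifth-longest wavelength is m = 5: λ = 2 × 1.35 × 1270 / 5.00 = 686 nm.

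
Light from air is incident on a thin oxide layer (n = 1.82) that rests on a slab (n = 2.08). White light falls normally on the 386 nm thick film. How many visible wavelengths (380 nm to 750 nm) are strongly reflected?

2

Top surface (1.0 → 1.82): reflection off a higher-index medium gives a half-wave phase shift.
At the lower boundary (n = 1.82 to n = 2.08) the reflected ray undergoes a half-wave phase shift.
Zero or two π shifts → no net half-wave offset.
So the condition for constructive reflection is 2 n t = m λ.
λ = 2 n t / m = 1405 / m nm.
m=1: 1405 nm (IR); m=2: 703 nm (visible); m=3: 468 nm (visible); m=4: 351 nm (UV).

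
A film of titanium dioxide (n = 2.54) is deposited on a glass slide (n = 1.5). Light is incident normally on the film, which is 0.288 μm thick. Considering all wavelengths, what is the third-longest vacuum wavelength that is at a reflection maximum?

585 nm

At the upper boundary (n = 1.0 to n = 2.54) the reflected ray undergoes a half-wave phase shift.
At the lower boundary (n = 2.54 to n = 1.5) the reflected ray undergoes no phase shift.
The two reflections differ by half a wavelength.
For bright reflection here: 2 n t = (m + ½) λ.
λ = 2 n t / (m + ½). The third-longest wavelength is m = 2: λ = 2 × 2.54 × 288 / 2.50 = 585 nm.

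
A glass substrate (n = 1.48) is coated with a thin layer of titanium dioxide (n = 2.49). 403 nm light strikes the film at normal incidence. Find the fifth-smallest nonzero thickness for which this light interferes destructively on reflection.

Top surface (1.0 → 2.49): reflection off a higher-index medium gives a half-wave phase shift.
Bottom surface (2.49 → 1.48): reflection off a lower-index medium gives no phase shift.
The two reflections differ by half a wavelength.
So the condition for destructive reflection is 2 n t = m λ.
The fifth-smallest nonzero thickness corresponds to m = 5: t = m λ / (2 n) = 5.00 × 403 / (2 × 2.49) = 405 nm.

405 nm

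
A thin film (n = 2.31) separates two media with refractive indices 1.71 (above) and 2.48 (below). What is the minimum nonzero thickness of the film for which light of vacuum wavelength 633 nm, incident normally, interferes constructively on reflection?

137 nm

At the upper boundary (n = 1.71 to n = 2.31) the reflected ray undergoes a half-wave phase shift.
Bottom surface (2.31 → 2.48): reflection off a higher-index medium gives a half-wave phase shift.
Zero or two π shifts → no net half-wave offset.
With no net inversion, constructive interference in reflection requires 2 n t = m λ.
Minimum nonzero at m = 1: t = λ / (2 n) = 633 / (2 × 2.31) = 137 nm.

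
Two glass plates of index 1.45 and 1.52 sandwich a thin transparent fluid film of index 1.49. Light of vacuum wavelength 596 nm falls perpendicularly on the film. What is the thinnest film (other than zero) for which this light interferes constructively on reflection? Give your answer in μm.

Top surface (1.45 → 1.49): reflection off a higher-index medium gives a half-wave phase shift.
Ray reflecting at the bottom interface goes from n = 1.49 toward n = 1.52: a half-wave phase shift.
Net: no relative phase inversion (both shifts match).
With no net inversion, constructive interference in reflection requires 2 n t = m λ.
Minimum nonzero at m = 1: t = λ / (2 n) = 596 / (2 × 1.49) = 200 nm.

0.200 μm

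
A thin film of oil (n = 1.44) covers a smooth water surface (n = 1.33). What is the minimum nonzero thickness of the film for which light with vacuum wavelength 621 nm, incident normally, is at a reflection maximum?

108 nm

Ray reflecting at the top interface goes from n = 1.0 toward n = 1.44: a half-wave phase shift.
Ray reflecting at the bottom interface goes from n = 1.44 toward n = 1.33: no phase shift.
The two reflections differ by half a wavelength.
For bright reflection here: 2 n t = (m + ½) λ.
Minimum at m = 0: t = λ / (4 n) = 621 / (4 × 1.44) = 108 nm.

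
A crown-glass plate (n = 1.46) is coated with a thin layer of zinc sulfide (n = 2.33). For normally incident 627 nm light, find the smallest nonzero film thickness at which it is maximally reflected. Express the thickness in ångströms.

673 Å

At the upper boundary (n = 1.0 to n = 2.33) the reflected ray undergoes a half-wave phase shift.
Bottom surface (2.33 → 1.46): reflection off a lower-index medium gives no phase shift.
The two reflections differ by half a wavelength.
So the condition for constructive reflection is 2 n t = (m + ½) λ.
Minimum at m = 0: t = λ / (4 n) = 627 / (4 × 2.33) = 67.3 nm.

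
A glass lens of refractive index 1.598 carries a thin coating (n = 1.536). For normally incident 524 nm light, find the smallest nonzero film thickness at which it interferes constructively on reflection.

At the upper boundary (n = 1.0 to n = 1.536) the reflected ray undergoes a half-wave phase shift.
Ray reflecting at the bottom interface goes from n = 1.536 toward n = 1.598: a half-wave phase shift.
Net: no relative phase inversion (both shifts match).
So the condition for constructive reflection is 2 n t = m λ.
Minimum nonzero at m = 1: t = λ / (2 n) = 524 / (2 × 1.536) = 171 nm.

171 nm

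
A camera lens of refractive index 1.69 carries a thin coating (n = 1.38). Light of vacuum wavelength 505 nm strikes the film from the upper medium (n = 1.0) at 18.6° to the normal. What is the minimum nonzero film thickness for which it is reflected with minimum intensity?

94.0 nm

Ray reflecting at the top interface goes from n = 1.0 toward n = 1.38: a half-wave phase shift.
Ray reflecting at the bottom interface goes from n = 1.38 toward n = 1.69: a half-wave phase shift.
Zero or two π shifts → no net half-wave offset.
So the condition for destructive reflection is 2 n t cos θ_r = (m + ½) λ.
Snell's law: 1.0 sin 18.6° = 1.38 sin θ_r → sin θ_r = 0.231, cos θ_r = 0.973.
Minimum at m = 0: t = λ / (4 n cos θ_r) = 505 / (4 × 1.38 × 0.973) = 94.0 nm.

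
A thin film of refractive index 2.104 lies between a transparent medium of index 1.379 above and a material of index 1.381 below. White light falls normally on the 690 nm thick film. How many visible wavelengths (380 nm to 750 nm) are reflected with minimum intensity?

4

Top surface (1.379 → 2.104): reflection off a higher-index medium gives a half-wave phase shift.
Ray reflecting at the bottom interface goes from n = 2.104 toward n = 1.381: no phase shift.
Exactly one π shift → a net half-wave offset.
For weak reflection here: 2 n t = m λ.
λ = 2 n t / m = 2904 / m nm.
m=3: 968 nm (IR); m=4: 726 nm (visible); m=5: 581 nm (visible); m=6: 484 nm (visible); m=7: 415 nm (visible); m=8: 363 nm (UV).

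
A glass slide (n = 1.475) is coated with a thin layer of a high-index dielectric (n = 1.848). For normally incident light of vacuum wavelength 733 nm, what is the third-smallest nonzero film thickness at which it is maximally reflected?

Ray reflecting at the top interface goes from n = 1.0 toward n = 1.848: a half-wave phase shift.
Ray reflecting at the bottom interface goes from n = 1.848 toward n = 1.475: no phase shift.
Net: one phase inversion between the two reflected rays.
With one net inversion, constructive interference in reflection requires 2 n t = (m + ½) λ.
The third-smallest nonzero thickness corresponds to m = 2: t = (m + ½) λ / (2 n) = 2.50 × 733 / (2 × 1.848) = 496 nm.

496 nm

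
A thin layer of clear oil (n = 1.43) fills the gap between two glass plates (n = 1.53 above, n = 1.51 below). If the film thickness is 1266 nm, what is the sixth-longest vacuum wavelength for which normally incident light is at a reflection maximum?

At the upper boundary (n = 1.53 to n = 1.43) the reflected ray undergoes no phase shift.
Bottom surface (1.43 → 1.51): reflection off a higher-index medium gives a half-wave phase shift.
The two reflections differ by half a wavelength.
So the condition for constructive reflection is 2 n t = (m + ½) λ.
λ = 2 n t / (m + ½). The sixth-longest wavelength is m = 5: λ = 2 × 1.43 × 1266 / 5.50 = 658 nm.

658 nm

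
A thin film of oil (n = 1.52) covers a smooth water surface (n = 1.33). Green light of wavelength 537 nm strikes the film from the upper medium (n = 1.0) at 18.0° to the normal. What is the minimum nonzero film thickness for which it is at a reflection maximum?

90.2 nm

Ray reflecting at the top interface goes from n = 1.0 toward n = 1.52: a half-wave phase shift.
At the lower boundary (n = 1.52 to n = 1.33) the reflected ray undergoes no phase shift.
Exactly one π shift → a net half-wave offset.
So the condition for constructive reflection is 2 n t cos θ_r = (m + ½) λ.
Snell's law: 1.0 sin 18.0° = 1.52 sin θ_r → sin θ_r = 0.203, cos θ_r = 0.979.
Minimum at m = 0: t = λ / (4 n cos θ_r) = 537 / (4 × 1.52 × 0.979) = 90.2 nm.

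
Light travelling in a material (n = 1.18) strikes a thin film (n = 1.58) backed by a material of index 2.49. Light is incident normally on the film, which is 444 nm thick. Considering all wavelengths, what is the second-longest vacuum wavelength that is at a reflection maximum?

Ray reflecting at the top interface goes from n = 1.18 toward n = 1.58: a half-wave phase shift.
Ray reflecting at the bottom interface goes from n = 1.58 toward n = 2.49: a half-wave phase shift.
Net: no relative phase inversion (both shifts match).
For bright reflection here: 2 n t = m λ.
λ = 2 n t / m. The second-longest wavelength is m = 2: λ = 2 × 1.58 × 444 / 2.00 = 702 nm.

702 nm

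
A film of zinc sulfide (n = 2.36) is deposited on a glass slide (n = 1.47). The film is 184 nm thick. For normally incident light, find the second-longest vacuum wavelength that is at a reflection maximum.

579 nm

Ray reflecting at the top interface goes from n = 1.0 toward n = 2.36: a half-wave phase shift.
Bottom surface (2.36 → 1.47): reflection off a lower-index medium gives no phase shift.
The two reflections differ by half a wavelength.
For bright reflection here: 2 n t = (m + ½) λ.
λ = 2 n t / (m + ½). The second-longest wavelength is m = 1: λ = 2 × 2.36 × 184 / 1.50 = 579 nm.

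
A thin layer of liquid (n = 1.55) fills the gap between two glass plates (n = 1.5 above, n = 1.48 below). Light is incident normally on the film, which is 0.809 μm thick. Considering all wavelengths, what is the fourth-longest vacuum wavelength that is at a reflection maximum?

717 nm

Top surface (1.5 → 1.55): reflection off a higher-index medium gives a half-wave phase shift.
Bottom surface (1.55 → 1.48): reflection off a lower-index medium gives no phase shift.
The two reflections differ by half a wavelength.
With one net inversion, constructive interference in reflection requires 2 n t = (m + ½) λ.
λ = 2 n t / (m + ½). The fourth-longest wavelength is m = 3: λ = 2 × 1.55 × 809 / 3.50 = 717 nm.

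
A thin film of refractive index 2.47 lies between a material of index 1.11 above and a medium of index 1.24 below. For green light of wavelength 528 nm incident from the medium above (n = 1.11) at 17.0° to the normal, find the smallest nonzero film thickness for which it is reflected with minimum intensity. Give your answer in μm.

At the upper boundary (n = 1.11 to n = 2.47) the reflected ray undergoes a half-wave phase shift.
At the lower boundary (n = 2.47 to n = 1.24) the reflected ray undergoes no phase shift.
Exactly one π shift → a net half-wave offset.
With one net inversion, destructive interference in reflection requires 2 n t cos θ_r = m λ.
Snell's law: 1.11 sin 17.0° = 2.47 sin θ_r → sin θ_r = 0.131, cos θ_r = 0.991.
Minimum nonzero at m = 1: t = λ / (2 n cos θ_r) = 528 / (2 × 2.47 × 0.991) = 108 nm.

0.108 μm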